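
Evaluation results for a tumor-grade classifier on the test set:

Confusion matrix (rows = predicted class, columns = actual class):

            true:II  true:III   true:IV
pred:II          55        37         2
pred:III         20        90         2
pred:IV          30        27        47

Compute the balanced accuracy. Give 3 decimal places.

0.677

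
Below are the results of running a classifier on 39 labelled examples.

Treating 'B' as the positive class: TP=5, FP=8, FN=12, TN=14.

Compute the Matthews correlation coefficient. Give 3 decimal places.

-0.073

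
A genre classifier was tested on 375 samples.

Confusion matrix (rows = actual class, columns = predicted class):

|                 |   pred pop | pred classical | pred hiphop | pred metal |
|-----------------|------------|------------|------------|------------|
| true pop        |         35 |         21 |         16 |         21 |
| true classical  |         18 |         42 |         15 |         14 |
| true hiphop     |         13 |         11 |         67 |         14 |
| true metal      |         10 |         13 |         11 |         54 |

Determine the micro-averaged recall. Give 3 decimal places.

0.528

Micro-averaging pools counts across classes: ΣTP=198, ΣFP=177, ΣFN=177.
Micro-recall = TP/(TP+FN) on pooled counts = 0.528 (equals overall accuracy in single-label multiclass).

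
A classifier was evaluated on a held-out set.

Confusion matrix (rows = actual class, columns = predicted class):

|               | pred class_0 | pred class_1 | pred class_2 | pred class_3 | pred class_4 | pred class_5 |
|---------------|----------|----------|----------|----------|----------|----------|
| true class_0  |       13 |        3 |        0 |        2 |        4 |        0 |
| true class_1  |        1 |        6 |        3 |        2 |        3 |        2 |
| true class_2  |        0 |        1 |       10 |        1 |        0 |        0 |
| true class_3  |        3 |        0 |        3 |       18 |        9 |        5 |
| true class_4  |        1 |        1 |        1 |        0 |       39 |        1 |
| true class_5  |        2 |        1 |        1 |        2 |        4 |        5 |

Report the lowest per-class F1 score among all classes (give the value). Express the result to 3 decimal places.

0.357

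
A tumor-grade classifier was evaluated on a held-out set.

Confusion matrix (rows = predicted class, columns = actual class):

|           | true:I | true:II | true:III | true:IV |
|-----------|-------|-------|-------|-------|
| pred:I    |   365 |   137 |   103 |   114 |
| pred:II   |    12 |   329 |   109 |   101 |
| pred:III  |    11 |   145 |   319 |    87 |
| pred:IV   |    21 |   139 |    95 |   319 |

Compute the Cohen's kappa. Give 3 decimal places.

Observed agreement pₒ = trace/N = 1332/2406 = 0.5536
Expected agreement pₑ = Σ (rowᵢ·colᵢ)/N² = (409·719 + 750·551 + 626·562 + 621·574)/2406² = 0.2445
κ = (pₒ − pₑ)/(1 − pₑ) = (0.5536 − 0.2445)/(1 − 0.2445) = 0.409

0.409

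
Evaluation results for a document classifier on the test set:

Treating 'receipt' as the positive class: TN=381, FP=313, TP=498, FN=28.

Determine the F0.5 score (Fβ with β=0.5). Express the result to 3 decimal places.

0.660

Fβ = (1+β²)·TP / ((1+β²)·TP + β²·FN + FP), with β²=1/4
= 1.25·498 / (1.25·498 + 0.25·28 + 313) = 0.660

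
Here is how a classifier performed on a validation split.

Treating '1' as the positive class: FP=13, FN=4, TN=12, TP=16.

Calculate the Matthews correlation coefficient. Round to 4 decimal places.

0.2907

MCC = (TP·TN − FP·FN) / √((TP+FP)(TP+FN)(TN+FP)(TN+FN))
Numerator = 16·12 − 13·4 = 140
Denominator = √(29·20·25·16) = √232000 = 481.6638
MCC = 140 / 481.6638 = 0.2907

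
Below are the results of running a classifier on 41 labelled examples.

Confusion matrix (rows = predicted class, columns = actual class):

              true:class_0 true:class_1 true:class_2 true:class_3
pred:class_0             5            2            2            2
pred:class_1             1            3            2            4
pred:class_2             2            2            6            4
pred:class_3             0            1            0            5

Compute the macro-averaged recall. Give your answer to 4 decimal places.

0.4833

Per-class recall (TP/(TP+FN)):
  class_0: TP=5, FN=1+2+0=3 → 5/8 = 0.62500
  class_1: TP=3, FN=2+2+1=5 → 3/8 = 0.37500
  class_2: TP=6, FN=2+2+0=4 → 6/10 = 0.60000
  class_3: TP=5, FN=2+4+4=10 → 5/15 = 0.33333
Macro-recall = mean = (0.62500 + 0.37500 + 0.60000 + 0.33333) / 4 = 0.4833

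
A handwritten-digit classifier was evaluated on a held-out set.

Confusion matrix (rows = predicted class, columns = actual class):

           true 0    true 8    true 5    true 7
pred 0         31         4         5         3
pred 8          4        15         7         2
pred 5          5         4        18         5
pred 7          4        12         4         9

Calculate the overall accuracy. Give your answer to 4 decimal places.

Accuracy = trace / total = (31+15+18+9=73) / 132 = 73/132 = 0.5530

0.5530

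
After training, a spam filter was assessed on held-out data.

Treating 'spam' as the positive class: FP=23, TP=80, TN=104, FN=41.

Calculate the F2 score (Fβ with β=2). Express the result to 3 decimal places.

0.681

Fβ = (1+β²)·TP / ((1+β²)·TP + β²·FN + FP), with β²=4
= 5·80 / (5·80 + 4·41 + 23) = 0.681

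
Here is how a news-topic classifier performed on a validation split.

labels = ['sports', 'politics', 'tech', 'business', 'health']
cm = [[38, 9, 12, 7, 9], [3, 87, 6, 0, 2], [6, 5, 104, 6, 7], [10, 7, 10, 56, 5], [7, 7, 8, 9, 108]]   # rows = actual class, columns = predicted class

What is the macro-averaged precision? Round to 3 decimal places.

0.727

Per-class precision (TP/(TP+FP)):
  sports: TP=38, FP=3+6+10+7=26 → 38/64 = 0.5938
  politics: TP=87, FP=9+5+7+7=28 → 87/115 = 0.7565
  tech: TP=104, FP=12+6+10+8=36 → 104/140 = 0.7429
  business: TP=56, FP=7+0+6+9=22 → 56/78 = 0.7179
  health: TP=108, FP=9+2+7+5=23 → 108/131 = 0.8244
Macro-precision = mean = (0.5938 + 0.7565 + 0.7429 + 0.7179 + 0.8244) / 5 = 0.727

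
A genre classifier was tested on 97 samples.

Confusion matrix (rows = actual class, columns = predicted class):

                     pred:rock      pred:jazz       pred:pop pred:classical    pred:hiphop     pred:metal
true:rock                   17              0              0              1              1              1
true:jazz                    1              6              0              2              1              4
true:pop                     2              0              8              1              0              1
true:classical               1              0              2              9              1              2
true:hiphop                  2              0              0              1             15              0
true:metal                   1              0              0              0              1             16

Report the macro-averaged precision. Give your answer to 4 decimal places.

0.7679

Per-class precision (TP/(TP+FP)):
  rock: TP=17, FP=1+2+1+2+1=7 → 17/24 = 0.70833
  jazz: TP=6, FP=0+0+0+0+0=0 → 6/6 = 1.00000
  pop: TP=8, FP=0+0+2+0+0=2 → 8/10 = 0.80000
  classical: TP=9, FP=1+2+1+1+0=5 → 9/14 = 0.64286
  hiphop: TP=15, FP=1+1+0+1+1=4 → 15/19 = 0.78947
  metal: TP=16, FP=1+4+1+2+0=8 → 16/24 = 0.66667
Macro-precision = mean = (0.70833 + 1.00000 + 0.80000 + 0.64286 + 0.78947 + 0.66667) / 6 = 0.7679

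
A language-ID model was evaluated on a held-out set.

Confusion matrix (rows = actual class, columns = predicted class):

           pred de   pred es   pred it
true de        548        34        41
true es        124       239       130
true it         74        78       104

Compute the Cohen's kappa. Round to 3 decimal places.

0.438

Observed agreement pₒ = trace/N = 891/1372 = 0.6494
Expected agreement pₑ = Σ (rowᵢ·colᵢ)/N² = (623·746 + 493·351 + 256·275)/1372² = 0.3762
κ = (pₒ − pₑ)/(1 − pₑ) = (0.6494 − 0.3762)/(1 − 0.3762) = 0.438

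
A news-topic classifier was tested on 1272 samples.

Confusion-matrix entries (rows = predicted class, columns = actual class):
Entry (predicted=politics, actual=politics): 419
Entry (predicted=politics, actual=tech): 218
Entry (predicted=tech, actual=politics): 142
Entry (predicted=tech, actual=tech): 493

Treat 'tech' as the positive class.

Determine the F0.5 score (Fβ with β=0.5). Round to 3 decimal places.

Fβ = (1+β²)·TP / ((1+β²)·TP + β²·FN + FP), with β²=1/4
= 1.25·493 / (1.25·493 + 0.25·218 + 142) = 0.758

0.758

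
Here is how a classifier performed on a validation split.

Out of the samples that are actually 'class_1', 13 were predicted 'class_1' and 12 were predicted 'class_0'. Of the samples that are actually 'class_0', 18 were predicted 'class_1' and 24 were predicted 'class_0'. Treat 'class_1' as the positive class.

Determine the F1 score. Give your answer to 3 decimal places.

Precision = TP/(TP+FP) = 13/31 = 0.4194
Recall = TP/(TP+FN) = 13/25 = 0.5200
F1 = 2·TP/(2·TP+FP+FN) = 26/56 = 0.464

0.464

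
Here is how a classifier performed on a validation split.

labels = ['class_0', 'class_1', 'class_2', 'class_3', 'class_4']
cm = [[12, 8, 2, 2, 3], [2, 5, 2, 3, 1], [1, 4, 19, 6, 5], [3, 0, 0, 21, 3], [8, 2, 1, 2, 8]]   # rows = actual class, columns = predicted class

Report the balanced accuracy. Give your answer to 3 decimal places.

0.506

Balanced accuracy = mean of per-class recall.
  class_0: recall = 12/27 = 0.4444
  class_1: recall = 5/13 = 0.3846
  class_2: recall = 19/35 = 0.5429
  class_3: recall = 21/27 = 0.7778
  class_4: recall = 8/21 = 0.3810
Mean = (0.4444 + 0.3846 + 0.5429 + 0.7778 + 0.3810) / 5 = 0.506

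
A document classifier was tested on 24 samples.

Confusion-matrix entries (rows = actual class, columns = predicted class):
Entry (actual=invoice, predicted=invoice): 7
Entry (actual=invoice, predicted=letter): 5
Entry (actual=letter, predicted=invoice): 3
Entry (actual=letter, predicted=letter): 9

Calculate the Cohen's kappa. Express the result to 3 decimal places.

Observed agreement pₒ = trace/N = 16/24 = 0.6667
Expected agreement pₑ = Σ (rowᵢ·colᵢ)/N² = (12·10 + 12·14)/24² = 0.5000
κ = (pₒ − pₑ)/(1 − pₑ) = (0.6667 − 0.5000)/(1 − 0.5000) = 0.333

0.333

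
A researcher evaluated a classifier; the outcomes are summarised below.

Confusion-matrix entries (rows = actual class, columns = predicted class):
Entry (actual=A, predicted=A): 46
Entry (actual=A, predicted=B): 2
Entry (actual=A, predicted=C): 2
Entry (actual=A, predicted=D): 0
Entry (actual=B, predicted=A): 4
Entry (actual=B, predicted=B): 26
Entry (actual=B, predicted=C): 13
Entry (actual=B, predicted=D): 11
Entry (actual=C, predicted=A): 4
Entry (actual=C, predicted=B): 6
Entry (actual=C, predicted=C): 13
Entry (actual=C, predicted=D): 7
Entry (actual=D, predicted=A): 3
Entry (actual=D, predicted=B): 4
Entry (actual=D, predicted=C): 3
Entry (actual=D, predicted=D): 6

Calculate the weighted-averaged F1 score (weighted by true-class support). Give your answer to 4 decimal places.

0.6073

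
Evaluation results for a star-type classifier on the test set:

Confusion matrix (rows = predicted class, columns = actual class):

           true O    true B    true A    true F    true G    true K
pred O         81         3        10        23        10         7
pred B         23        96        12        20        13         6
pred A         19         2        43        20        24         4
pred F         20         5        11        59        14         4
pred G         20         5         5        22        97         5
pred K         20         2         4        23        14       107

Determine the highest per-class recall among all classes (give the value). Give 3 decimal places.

0.850

Per-class recall (TP/(TP+FN)):
  O: TP=81, FN=23+19+20+20+20=102 → 81/183 = 0.4426
  B: TP=96, FN=3+2+5+5+2=17 → 96/113 = 0.8496
  A: TP=43, FN=10+12+11+5+4=42 → 43/85 = 0.5059
  F: TP=59, FN=23+20+20+22+23=108 → 59/167 = 0.3533
  G: TP=97, FN=10+13+24+14+14=75 → 97/172 = 0.5640
  K: TP=107, FN=7+6+4+4+5=26 → 107/133 = 0.8045
Highest is class 'B' with recall = 0.850.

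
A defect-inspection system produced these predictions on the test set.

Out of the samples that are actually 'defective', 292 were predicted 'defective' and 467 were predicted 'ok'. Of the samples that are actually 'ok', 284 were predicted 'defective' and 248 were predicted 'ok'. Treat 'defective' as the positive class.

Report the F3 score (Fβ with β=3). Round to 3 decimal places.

0.394

Fβ = (1+β²)·TP / ((1+β²)·TP + β²·FN + FP), with β²=9
= 10·292 / (10·292 + 9·467 + 284) = 0.394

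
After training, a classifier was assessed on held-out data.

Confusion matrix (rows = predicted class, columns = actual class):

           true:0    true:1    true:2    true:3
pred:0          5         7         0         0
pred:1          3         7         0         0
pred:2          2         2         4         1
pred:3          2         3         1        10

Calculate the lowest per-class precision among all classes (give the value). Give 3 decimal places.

0.417

Per-class precision (TP/(TP+FP)):
  0: TP=5, FP=7+0+0=7 → 5/12 = 0.4167
  1: TP=7, FP=3+0+0=3 → 7/10 = 0.7000
  2: TP=4, FP=2+2+1=5 → 4/9 = 0.4444
  3: TP=10, FP=2+3+1=6 → 10/16 = 0.6250
Lowest is class '0' with precision = 0.417.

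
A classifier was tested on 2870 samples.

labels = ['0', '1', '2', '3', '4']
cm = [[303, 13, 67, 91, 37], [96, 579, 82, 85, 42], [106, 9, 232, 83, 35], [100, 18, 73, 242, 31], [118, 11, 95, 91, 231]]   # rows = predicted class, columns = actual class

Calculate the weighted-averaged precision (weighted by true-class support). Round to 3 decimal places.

Per-class precision (TP/(TP+FP)):
  0: TP=303, FP=13+67+91+37=208 → 303/511 = 0.5930
  1: TP=579, FP=96+82+85+42=305 → 579/884 = 0.6550
  2: TP=232, FP=106+9+83+35=233 → 232/465 = 0.4989
  3: TP=242, FP=100+18+73+31=222 → 242/464 = 0.5216
  4: TP=231, FP=118+11+95+91=315 → 231/546 = 0.4231
Weighted-precision = Σ (supportᵢ/N)·precisionᵢ with N=2870: (723/2870)·0.5930 + (630/2870)·0.6550 + (549/2870)·0.4989 + (592/2870)·0.5216 + (376/2870)·0.4231 = 0.552

0.552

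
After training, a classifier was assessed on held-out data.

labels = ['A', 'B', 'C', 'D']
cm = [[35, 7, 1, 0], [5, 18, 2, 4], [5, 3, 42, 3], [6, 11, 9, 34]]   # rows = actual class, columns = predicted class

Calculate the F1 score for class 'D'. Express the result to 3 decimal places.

0.673

Take TP from the diagonal, FP from the rest of the 'D' prediction marginal, FN from the rest of the 'D' actual marginal.
F1 score = 2·TP/(2·TP+FP+FN).
D: TP=34, FP=0+4+3=7, FN=6+11+9=26 → 68/101 = 0.6733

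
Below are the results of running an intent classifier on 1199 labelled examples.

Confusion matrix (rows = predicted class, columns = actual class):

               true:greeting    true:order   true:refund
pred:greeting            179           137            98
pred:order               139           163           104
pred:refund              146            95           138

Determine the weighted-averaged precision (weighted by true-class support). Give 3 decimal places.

Per-class precision (TP/(TP+FP)):
  greeting: TP=179, FP=137+98=235 → 179/414 = 0.4324
  order: TP=163, FP=139+104=243 → 163/406 = 0.4015
  refund: TP=138, FP=146+95=241 → 138/379 = 0.3641
Weighted-precision = Σ (supportᵢ/N)·precisionᵢ with N=1199: (464/1199)·0.4324 + (395/1199)·0.4015 + (340/1199)·0.3641 = 0.403

0.403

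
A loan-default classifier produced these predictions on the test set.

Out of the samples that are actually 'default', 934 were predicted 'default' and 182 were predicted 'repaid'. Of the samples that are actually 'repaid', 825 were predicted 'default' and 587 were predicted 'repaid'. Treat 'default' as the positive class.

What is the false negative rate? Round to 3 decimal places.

0.163

FNR = FN/(FN+TP) = 182/(182+934) = 0.163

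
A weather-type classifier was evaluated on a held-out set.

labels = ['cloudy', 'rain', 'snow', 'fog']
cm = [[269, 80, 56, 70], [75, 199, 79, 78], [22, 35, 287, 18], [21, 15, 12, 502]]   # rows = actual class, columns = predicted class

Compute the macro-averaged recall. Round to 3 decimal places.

Per-class recall (TP/(TP+FN)):
  cloudy: TP=269, FN=80+56+70=206 → 269/475 = 0.5663
  rain: TP=199, FN=75+79+78=232 → 199/431 = 0.4617
  snow: TP=287, FN=22+35+18=75 → 287/362 = 0.7928
  fog: TP=502, FN=21+15+12=48 → 502/550 = 0.9127
Macro-recall = mean = (0.5663 + 0.4617 + 0.7928 + 0.9127) / 4 = 0.683

0.683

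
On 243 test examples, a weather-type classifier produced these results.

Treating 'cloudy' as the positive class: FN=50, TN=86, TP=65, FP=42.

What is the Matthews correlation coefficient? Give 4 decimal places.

MCC = (TP·TN − FP·FN) / √((TP+FP)(TP+FN)(TN+FP)(TN+FN))
Numerator = 65·86 − 42·50 = 3490
Denominator = √(107·115·128·136) = √214205440 = 14635.7589
MCC = 3490 / 14635.7589 = 0.2385

0.2385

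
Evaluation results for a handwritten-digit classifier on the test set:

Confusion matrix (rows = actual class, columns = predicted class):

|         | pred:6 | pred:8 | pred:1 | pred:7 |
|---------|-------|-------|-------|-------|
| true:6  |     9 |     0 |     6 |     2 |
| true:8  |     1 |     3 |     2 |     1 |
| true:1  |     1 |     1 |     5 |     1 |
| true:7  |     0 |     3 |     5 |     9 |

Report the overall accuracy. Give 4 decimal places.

Accuracy = trace / total = (9+3+5+9=26) / 49 = 26/49 = 0.5306

0.5306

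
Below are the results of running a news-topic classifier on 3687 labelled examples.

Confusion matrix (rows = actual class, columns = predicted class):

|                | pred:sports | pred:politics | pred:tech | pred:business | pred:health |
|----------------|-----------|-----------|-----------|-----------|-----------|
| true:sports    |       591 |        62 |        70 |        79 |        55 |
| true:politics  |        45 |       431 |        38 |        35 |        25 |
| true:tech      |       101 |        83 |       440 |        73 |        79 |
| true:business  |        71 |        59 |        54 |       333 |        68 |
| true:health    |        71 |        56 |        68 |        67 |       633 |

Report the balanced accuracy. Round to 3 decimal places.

0.657

Balanced accuracy = mean of per-class recall.
  sports: recall = 591/857 = 0.6896
  politics: recall = 431/574 = 0.7509
  tech: recall = 440/776 = 0.5670
  business: recall = 333/585 = 0.5692
  health: recall = 633/895 = 0.7073
Mean = (0.6896 + 0.7509 + 0.5670 + 0.5692 + 0.7073) / 5 = 0.657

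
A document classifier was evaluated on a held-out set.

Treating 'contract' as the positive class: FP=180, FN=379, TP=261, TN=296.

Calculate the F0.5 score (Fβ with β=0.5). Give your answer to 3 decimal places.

Fβ = (1+β²)·TP / ((1+β²)·TP + β²·FN + FP), with β²=1/4
= 1.25·261 / (1.25·261 + 0.25·379 + 180) = 0.543

0.543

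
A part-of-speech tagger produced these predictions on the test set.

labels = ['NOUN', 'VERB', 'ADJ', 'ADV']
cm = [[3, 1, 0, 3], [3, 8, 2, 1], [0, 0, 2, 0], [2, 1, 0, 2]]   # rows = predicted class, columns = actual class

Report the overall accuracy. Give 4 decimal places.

0.5357

Accuracy = trace / total = (3+8+2+2=15) / 28 = 15/28 = 0.5357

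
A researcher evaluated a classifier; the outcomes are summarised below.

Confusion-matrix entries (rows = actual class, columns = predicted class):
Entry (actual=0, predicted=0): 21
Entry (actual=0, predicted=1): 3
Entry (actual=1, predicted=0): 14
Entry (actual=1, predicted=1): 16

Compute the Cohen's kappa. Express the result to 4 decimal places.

Observed agreement pₒ = trace/N = 37/54 = 0.68519
Expected agreement pₑ = Σ (rowᵢ·colᵢ)/N² = (24·35 + 30·19)/54² = 0.48354
κ = (pₒ − pₑ)/(1 − pₑ) = (0.68519 − 0.48354)/(1 − 0.48354) = 0.3904

0.3904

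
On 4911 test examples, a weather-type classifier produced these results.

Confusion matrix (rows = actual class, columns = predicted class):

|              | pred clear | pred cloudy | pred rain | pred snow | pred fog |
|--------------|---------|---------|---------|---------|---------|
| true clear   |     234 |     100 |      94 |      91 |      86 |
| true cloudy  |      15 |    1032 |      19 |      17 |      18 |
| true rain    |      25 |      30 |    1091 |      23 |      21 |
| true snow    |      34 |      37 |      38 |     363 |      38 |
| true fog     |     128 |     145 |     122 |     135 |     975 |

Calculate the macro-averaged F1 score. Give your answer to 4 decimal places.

Per-class F1 score (2·TP/(2·TP+FP+FN)):
  clear: TP=234, FP=15+25+34+128=202, FN=100+94+91+86=371 → 468/1041 = 0.44957
  cloudy: TP=1032, FP=100+30+37+145=312, FN=15+19+17+18=69 → 2064/2445 = 0.84417
  rain: TP=1091, FP=94+19+38+122=273, FN=25+30+23+21=99 → 2182/2554 = 0.85435
  snow: TP=363, FP=91+17+23+135=266, FN=34+37+38+38=147 → 726/1139 = 0.63740
  fog: TP=975, FP=86+18+21+38=163, FN=128+145+122+135=530 → 1950/2643 = 0.73780
Macro-F1 score = mean = (0.44957 + 0.84417 + 0.85435 + 0.63740 + 0.73780) / 5 = 0.7047

0.7047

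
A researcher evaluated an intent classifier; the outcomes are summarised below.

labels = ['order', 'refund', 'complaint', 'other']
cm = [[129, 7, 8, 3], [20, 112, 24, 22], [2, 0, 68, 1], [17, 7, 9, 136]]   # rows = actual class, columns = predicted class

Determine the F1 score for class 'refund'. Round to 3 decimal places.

One-vs-rest for 'refund': TP = diagonal; FP = other classes predicted 'refund'; FN = 'refund' predicted as other.
F1 score = 2·TP/(2·TP+FP+FN).
refund: TP=112, FP=7+0+7=14, FN=20+24+22=66 → 224/304 = 0.7368

0.737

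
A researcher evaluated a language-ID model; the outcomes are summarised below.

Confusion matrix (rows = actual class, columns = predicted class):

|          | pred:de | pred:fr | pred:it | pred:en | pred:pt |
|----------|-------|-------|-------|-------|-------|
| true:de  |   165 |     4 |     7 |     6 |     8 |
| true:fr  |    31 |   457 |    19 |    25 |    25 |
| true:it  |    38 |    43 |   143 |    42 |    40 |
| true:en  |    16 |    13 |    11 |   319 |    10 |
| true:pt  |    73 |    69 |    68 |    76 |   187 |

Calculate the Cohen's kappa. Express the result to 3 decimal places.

0.582

Observed agreement pₒ = trace/N = 1271/1895 = 0.6707
Expected agreement pₑ = Σ (rowᵢ·colᵢ)/N² = (190·323 + 557·586 + 306·248 + 369·468 + 473·270)/1895² = 0.2128
κ = (pₒ − pₑ)/(1 − pₑ) = (0.6707 − 0.2128)/(1 − 0.2128) = 0.582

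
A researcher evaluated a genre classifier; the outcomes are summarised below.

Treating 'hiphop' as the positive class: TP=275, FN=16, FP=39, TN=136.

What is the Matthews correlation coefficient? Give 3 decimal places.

MCC = (TP·TN − FP·FN) / √((TP+FP)(TP+FN)(TN+FP)(TN+FN))
Numerator = 275·136 − 39·16 = 36776
Denominator = √(314·291·175·152) = √2430548400 = 49300.5923
MCC = 36776 / 49300.5923 = 0.746

0.746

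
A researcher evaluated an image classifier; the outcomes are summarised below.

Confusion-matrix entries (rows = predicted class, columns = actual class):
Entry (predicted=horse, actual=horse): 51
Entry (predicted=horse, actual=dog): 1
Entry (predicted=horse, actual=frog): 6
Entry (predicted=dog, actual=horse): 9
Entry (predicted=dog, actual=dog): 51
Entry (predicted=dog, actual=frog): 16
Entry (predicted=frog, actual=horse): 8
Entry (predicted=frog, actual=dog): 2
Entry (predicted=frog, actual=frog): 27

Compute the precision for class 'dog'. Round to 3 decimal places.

Treat 'dog' as positive and all other classes as negative.
precision = TP/(TP+FP).
dog: TP=51, FP=9+16=25 → 51/76 = 0.6711

0.671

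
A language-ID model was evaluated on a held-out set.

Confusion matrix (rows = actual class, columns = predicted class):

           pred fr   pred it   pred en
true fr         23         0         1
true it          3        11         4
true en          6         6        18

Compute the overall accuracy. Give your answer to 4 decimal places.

Accuracy = trace / total = (23+11+18=52) / 72 = 52/72 = 0.7222

0.7222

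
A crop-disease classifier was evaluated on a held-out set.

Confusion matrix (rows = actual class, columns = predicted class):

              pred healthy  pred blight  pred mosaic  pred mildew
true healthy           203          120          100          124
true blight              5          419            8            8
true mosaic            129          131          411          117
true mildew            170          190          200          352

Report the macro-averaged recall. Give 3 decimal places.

Per-class recall (TP/(TP+FN)):
  healthy: TP=203, FN=120+100+124=344 → 203/547 = 0.3711
  blight: TP=419, FN=5+8+8=21 → 419/440 = 0.9523
  mosaic: TP=411, FN=129+131+117=377 → 411/788 = 0.5216
  mildew: TP=352, FN=170+190+200=560 → 352/912 = 0.3860
Macro-recall = mean = (0.3711 + 0.9523 + 0.5216 + 0.3860) / 4 = 0.558

0.558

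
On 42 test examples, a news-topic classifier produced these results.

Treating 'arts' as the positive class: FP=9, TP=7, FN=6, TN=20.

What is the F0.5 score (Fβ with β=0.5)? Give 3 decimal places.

0.455

Fβ = (1+β²)·TP / ((1+β²)·TP + β²·FN + FP), with β²=1/4
= 1.25·7 / (1.25·7 + 0.25·6 + 9) = 0.455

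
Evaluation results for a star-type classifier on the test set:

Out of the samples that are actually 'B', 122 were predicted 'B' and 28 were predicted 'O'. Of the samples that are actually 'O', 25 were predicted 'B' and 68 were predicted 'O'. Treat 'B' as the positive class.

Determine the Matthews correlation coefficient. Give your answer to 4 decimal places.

0.5414

MCC = (TP·TN − FP·FN) / √((TP+FP)(TP+FN)(TN+FP)(TN+FN))
Numerator = 122·68 − 25·28 = 7596
Denominator = √(147·150·93·96) = √196862400 = 14030.7662
MCC = 7596 / 14030.7662 = 0.5414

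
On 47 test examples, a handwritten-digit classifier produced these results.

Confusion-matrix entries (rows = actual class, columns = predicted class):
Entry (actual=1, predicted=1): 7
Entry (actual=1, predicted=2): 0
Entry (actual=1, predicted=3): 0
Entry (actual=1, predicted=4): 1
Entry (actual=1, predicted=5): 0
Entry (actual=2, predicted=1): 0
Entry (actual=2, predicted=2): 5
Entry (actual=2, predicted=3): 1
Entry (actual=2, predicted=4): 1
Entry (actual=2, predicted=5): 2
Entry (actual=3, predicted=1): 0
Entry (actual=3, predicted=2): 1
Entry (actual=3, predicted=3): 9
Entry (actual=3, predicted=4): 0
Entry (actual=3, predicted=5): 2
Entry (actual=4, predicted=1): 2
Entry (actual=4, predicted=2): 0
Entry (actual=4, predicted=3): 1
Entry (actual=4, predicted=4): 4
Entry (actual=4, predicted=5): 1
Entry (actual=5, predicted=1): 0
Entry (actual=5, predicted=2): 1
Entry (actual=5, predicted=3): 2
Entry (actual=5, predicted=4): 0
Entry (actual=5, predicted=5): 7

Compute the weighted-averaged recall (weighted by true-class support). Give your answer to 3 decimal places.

0.681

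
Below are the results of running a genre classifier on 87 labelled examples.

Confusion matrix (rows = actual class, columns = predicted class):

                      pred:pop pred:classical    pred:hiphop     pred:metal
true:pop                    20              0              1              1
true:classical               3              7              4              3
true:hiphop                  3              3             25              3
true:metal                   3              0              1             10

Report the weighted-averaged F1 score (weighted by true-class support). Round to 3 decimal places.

0.704

Per-class F1 score (2·TP/(2·TP+FP+FN)):
  pop: TP=20, FP=3+3+3=9, FN=0+1+1=2 → 40/51 = 0.7843
  classical: TP=7, FP=0+3+0=3, FN=3+4+3=10 → 14/27 = 0.5185
  hiphop: TP=25, FP=1+4+1=6, FN=3+3+3=9 → 50/65 = 0.7692
  metal: TP=10, FP=1+3+3=7, FN=3+0+1=4 → 20/31 = 0.6452
Weighted-F1 score = Σ (supportᵢ/N)·F1 scoreᵢ with N=87: (22/87)·0.7843 + (17/87)·0.5185 + (34/87)·0.7692 + (14/87)·0.6452 = 0.704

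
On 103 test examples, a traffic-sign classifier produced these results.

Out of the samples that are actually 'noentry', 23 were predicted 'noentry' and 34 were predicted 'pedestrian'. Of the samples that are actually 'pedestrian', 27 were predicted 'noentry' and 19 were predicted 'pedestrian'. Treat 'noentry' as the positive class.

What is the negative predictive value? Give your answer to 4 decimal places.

0.3585

NPV = TN/(TN+FN) = 19/(19+34) = 0.3585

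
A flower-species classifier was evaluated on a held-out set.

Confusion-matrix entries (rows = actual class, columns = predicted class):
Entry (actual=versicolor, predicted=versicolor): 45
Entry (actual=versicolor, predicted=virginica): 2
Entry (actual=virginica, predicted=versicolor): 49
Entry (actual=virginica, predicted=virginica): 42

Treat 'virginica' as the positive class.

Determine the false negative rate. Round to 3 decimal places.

0.538

FNR = FN/(FN+TP) = 49/(49+42) = 0.538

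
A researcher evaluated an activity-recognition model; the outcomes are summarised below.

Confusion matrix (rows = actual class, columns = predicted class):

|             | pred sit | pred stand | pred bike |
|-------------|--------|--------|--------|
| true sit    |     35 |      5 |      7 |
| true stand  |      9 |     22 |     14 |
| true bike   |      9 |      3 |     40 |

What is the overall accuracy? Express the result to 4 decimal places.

Accuracy = trace / total = (35+22+40=97) / 144 = 97/144 = 0.6736

0.6736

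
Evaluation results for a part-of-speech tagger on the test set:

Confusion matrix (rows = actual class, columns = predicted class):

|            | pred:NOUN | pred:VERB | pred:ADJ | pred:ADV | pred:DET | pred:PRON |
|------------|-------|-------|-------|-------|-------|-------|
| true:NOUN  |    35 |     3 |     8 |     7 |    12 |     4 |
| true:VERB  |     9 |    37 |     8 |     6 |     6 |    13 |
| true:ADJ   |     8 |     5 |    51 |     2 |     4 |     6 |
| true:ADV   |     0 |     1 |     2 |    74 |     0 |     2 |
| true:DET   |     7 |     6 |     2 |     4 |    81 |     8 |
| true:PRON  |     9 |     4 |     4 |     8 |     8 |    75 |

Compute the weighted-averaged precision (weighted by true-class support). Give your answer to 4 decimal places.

Per-class precision (TP/(TP+FP)):
  NOUN: TP=35, FP=9+8+0+7+9=33 → 35/68 = 0.51471
  VERB: TP=37, FP=3+5+1+6+4=19 → 37/56 = 0.66071
  ADJ: TP=51, FP=8+8+2+2+4=24 → 51/75 = 0.68000
  ADV: TP=74, FP=7+6+2+4+8=27 → 74/101 = 0.73267
  DET: TP=81, FP=12+6+4+0+8=30 → 81/111 = 0.72973
  PRON: TP=75, FP=4+13+6+2+8=33 → 75/108 = 0.69444
Weighted-precision = Σ (supportᵢ/N)·precisionᵢ with N=519: (69/519)·0.51471 + (79/519)·0.66071 + (76/519)·0.68000 + (79/519)·0.73267 + (108/519)·0.72973 + (108/519)·0.69444 = 0.6765

0.6765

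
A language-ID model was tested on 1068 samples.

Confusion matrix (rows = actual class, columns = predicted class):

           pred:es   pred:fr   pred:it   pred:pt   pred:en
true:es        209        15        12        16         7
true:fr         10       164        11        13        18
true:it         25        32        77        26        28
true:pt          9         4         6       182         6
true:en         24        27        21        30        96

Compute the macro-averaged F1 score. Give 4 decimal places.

0.6593

Per-class F1 score (2·TP/(2·TP+FP+FN)):
  es: TP=209, FP=10+25+9+24=68, FN=15+12+16+7=50 → 418/536 = 0.77985
  fr: TP=164, FP=15+32+4+27=78, FN=10+11+13+18=52 → 328/458 = 0.71616
  it: TP=77, FP=12+11+6+21=50, FN=25+32+26+28=111 → 154/315 = 0.48889
  pt: TP=182, FP=16+13+26+30=85, FN=9+4+6+6=25 → 364/474 = 0.76793
  en: TP=96, FP=7+18+28+6=59, FN=24+27+21+30=102 → 192/353 = 0.54391
Macro-F1 score = mean = (0.77985 + 0.71616 + 0.48889 + 0.76793 + 0.54391) / 5 = 0.6593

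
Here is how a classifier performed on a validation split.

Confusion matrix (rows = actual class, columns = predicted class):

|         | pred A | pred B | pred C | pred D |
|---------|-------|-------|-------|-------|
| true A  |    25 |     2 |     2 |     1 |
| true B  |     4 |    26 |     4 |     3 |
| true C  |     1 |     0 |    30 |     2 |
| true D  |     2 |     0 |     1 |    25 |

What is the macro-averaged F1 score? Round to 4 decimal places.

Per-class F1 score (2·TP/(2·TP+FP+FN)):
  A: TP=25, FP=4+1+2=7, FN=2+2+1=5 → 50/62 = 0.80645
  B: TP=26, FP=2+0+0=2, FN=4+4+3=11 → 52/65 = 0.80000
  C: TP=30, FP=2+4+1=7, FN=1+0+2=3 → 60/70 = 0.85714
  D: TP=25, FP=1+3+2=6, FN=2+0+1=3 → 50/59 = 0.84746
Macro-F1 score = mean = (0.80645 + 0.80000 + 0.85714 + 0.84746) / 4 = 0.8278

0.8278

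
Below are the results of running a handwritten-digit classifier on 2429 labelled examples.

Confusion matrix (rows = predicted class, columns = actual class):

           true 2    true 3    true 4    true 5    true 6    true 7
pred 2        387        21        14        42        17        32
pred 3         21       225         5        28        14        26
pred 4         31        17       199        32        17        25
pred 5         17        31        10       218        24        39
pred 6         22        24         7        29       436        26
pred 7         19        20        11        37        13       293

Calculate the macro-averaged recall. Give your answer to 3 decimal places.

Per-class recall (TP/(TP+FN)):
  2: TP=387, FN=21+31+17+22+19=110 → 387/497 = 0.7787
  3: TP=225, FN=21+17+31+24+20=113 → 225/338 = 0.6657
  4: TP=199, FN=14+5+10+7+11=47 → 199/246 = 0.8089
  5: TP=218, FN=42+28+32+29+37=168 → 218/386 = 0.5648
  6: TP=436, FN=17+14+17+24+13=85 → 436/521 = 0.8369
  7: TP=293, FN=32+26+25+39+26=148 → 293/441 = 0.6644
Macro-recall = mean = (0.7787 + 0.6657 + 0.8089 + 0.5648 + 0.8369 + 0.6644) / 6 = 0.720

0.720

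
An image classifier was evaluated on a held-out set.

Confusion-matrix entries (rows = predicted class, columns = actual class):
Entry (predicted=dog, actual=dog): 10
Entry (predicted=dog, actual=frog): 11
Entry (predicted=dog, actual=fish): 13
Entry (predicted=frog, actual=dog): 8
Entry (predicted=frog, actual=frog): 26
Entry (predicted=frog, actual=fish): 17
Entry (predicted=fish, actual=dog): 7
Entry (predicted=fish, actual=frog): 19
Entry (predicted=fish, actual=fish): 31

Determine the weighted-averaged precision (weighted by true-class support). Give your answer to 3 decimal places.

0.486

Per-class precision (TP/(TP+FP)):
  dog: TP=10, FP=11+13=24 → 10/34 = 0.2941
  frog: TP=26, FP=8+17=25 → 26/51 = 0.5098
  fish: TP=31, FP=7+19=26 → 31/57 = 0.5439
Weighted-precision = Σ (supportᵢ/N)·precisionᵢ with N=142: (25/142)·0.2941 + (56/142)·0.5098 + (61/142)·0.5439 = 0.486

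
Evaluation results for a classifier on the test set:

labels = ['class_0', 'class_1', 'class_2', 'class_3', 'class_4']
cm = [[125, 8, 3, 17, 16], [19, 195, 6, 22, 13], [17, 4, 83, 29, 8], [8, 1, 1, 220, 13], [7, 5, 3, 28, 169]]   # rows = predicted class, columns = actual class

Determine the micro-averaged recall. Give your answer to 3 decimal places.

Micro-averaging pools counts across classes: ΣTP=792, ΣFP=228, ΣFN=228.
Micro-recall = TP/(TP+FN) on pooled counts = 0.776 (equals overall accuracy in single-label multiclass).

0.776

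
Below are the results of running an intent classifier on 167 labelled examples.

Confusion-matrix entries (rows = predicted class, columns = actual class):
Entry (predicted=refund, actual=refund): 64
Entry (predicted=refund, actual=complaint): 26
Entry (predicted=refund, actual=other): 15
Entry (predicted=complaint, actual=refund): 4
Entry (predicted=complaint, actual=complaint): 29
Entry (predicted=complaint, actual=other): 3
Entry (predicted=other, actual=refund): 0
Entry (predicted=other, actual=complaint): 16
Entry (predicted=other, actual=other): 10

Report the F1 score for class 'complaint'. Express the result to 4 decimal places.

0.5421

One-vs-rest for 'complaint': TP = diagonal; FP = other classes predicted 'complaint'; FN = 'complaint' predicted as other.
F1 score = 2·TP/(2·TP+FP+FN).
complaint: TP=29, FP=4+3=7, FN=26+16=42 → 58/107 = 0.54206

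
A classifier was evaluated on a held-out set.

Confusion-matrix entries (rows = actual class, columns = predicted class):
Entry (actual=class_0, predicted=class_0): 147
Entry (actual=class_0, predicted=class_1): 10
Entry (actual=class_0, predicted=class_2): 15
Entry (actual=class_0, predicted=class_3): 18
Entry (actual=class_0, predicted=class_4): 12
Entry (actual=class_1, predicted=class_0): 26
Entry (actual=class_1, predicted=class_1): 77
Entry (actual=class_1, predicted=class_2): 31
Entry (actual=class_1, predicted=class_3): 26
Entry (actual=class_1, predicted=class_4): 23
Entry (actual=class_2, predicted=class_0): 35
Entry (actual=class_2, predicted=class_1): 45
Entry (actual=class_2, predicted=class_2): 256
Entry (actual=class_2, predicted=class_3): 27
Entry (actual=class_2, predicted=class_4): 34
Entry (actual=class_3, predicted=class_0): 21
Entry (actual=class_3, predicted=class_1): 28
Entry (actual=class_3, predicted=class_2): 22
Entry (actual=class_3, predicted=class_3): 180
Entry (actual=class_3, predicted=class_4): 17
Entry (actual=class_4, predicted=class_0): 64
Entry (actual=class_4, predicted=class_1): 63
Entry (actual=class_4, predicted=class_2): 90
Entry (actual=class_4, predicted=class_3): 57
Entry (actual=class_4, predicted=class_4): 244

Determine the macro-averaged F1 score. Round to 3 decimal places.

Per-class F1 score (2·TP/(2·TP+FP+FN)):
  class_0: TP=147, FP=26+35+21+64=146, FN=10+15+18+12=55 → 294/495 = 0.5939
  class_1: TP=77, FP=10+45+28+63=146, FN=26+31+26+23=106 → 154/406 = 0.3793
  class_2: TP=256, FP=15+31+22+90=158, FN=35+45+27+34=141 → 512/811 = 0.6313
  class_3: TP=180, FP=18+26+27+57=128, FN=21+28+22+17=88 → 360/576 = 0.6250
  class_4: TP=244, FP=12+23+34+17=86, FN=64+63+90+57=274 → 488/848 = 0.5755
Macro-F1 score = mean = (0.5939 + 0.3793 + 0.6313 + 0.6250 + 0.5755) / 5 = 0.561

0.561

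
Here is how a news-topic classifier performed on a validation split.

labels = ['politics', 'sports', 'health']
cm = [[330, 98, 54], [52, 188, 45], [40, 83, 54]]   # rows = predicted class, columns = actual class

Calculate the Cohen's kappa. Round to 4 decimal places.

Observed agreement pₒ = trace/N = 572/944 = 0.60593
Expected agreement pₑ = Σ (rowᵢ·colᵢ)/N² = (422·482 + 369·285 + 153·177)/944² = 0.37665
κ = (pₒ − pₑ)/(1 − pₑ) = (0.60593 − 0.37665)/(1 − 0.37665) = 0.3678

0.3678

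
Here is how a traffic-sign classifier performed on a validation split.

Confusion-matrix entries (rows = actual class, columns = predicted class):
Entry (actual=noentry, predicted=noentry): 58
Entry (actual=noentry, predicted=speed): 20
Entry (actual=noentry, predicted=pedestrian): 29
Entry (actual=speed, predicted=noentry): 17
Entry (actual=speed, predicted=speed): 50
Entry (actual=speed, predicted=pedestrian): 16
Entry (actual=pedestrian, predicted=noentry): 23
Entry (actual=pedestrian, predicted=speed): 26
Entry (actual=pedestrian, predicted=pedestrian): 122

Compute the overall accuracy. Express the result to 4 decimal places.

0.6371

Accuracy = trace / total = (58+50+122=230) / 361 = 230/361 = 0.6371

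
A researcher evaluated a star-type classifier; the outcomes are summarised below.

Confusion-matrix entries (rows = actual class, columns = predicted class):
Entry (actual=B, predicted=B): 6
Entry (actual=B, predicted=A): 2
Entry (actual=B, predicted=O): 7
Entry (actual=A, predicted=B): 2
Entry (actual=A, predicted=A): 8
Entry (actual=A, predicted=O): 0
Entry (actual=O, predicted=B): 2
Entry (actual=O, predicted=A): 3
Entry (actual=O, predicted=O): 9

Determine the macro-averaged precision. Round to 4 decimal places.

Per-class precision (TP/(TP+FP)):
  B: TP=6, FP=2+2=4 → 6/10 = 0.60000
  A: TP=8, FP=2+3=5 → 8/13 = 0.61538
  O: TP=9, FP=7+0=7 → 9/16 = 0.56250
Macro-precision = mean = (0.60000 + 0.61538 + 0.56250) / 3 = 0.5926

0.5926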